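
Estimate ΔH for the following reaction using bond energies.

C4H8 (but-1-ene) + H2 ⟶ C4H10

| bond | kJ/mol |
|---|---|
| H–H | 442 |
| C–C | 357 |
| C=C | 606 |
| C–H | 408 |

Bonds broken (reactants):
  C–C: 2 × 357 = 714
  C–H: 8 × 408 = 3264
  C=C: 1 × 606 = 606
  H–H: 1 × 442 = 442
  Σ(broken) = 5026 kJ
Bonds formed (products):
  C–C: 3 × 357 = 1071
  C–H: 10 × 408 = 4080
  Σ(formed) = 5151 kJ
ΔH = Σ(broken) − Σ(formed) = 5026 − 5151 = −125 kJ

ΔH ≈ −125 kJ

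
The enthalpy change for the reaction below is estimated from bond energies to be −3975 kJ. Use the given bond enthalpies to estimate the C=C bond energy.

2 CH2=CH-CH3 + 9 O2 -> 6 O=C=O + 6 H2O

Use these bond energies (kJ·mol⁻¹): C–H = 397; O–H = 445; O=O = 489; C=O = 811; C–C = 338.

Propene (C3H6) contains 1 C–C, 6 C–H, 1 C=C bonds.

Let D be the C=C bond energy.
Σ(broken) = 2×338 + 12×397 + 2×D + 9×489 = 9841 + 2D
Σ(formed) = 12×811 + 12×445 = 15072
ΔH = Σ(broken) − Σ(formed) = (9841 + 2D) − (15072) = −5231 + 2D
Setting this equal to −3975 kJ gives 2D = 1256, so D = 628 kJ/mol.

D(C=C) ≈ 628 kJ/mol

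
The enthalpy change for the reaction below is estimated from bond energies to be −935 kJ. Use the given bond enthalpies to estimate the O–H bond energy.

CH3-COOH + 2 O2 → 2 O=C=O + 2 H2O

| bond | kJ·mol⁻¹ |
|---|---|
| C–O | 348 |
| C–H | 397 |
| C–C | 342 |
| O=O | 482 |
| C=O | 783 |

D(O–H) ≈ 477 kJ/mol

Let D be the O–H bond energy.
Σ(broken) = 1×342 + 3×397 + 1×348 + 1×783 + 1×D + 2×482 = 3628 + D
Σ(formed) = 4×783 + 4×D = 3132 + 4D
ΔH = Σ(broken) − Σ(formed) = (3628 + D) − (3132 + 4D) = +496 − 3D
Setting this equal to −935 kJ gives 3D = 1431, so D = 477 kJ/mol.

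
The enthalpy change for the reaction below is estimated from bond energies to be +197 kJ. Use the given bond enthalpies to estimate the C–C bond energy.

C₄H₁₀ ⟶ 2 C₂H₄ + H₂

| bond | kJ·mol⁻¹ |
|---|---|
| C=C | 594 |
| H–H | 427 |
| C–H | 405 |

D(C–C) ≈ 334 kJ/mol

Let D be the C–C bond energy.
Σ(broken) = 3×D + 10×405 = 4050 + 3D
Σ(formed) = 8×405 + 2×594 + 1×427 = 4855
ΔH = Σ(broken) − Σ(formed) = (4050 + 3D) − (4855) = −805 + 3D
Setting this equal to +197 kJ gives 3D = 1002, so D = 334 kJ/mol.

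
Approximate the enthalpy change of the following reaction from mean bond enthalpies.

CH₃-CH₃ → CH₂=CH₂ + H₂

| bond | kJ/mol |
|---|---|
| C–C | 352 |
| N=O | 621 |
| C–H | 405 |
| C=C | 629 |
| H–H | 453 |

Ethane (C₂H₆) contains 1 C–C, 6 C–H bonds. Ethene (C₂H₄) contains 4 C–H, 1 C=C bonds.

ΔH ≈ +80 kJ

Bonds broken (reactants):
  C–C: 1 × 352 = 352
  C–H: 6 × 405 = 2430
  Σ(broken) = 2782 kJ
Bonds formed (products):
  C–H: 4 × 405 = 1620
  C=C: 1 × 629 = 629
  H–H: 1 × 453 = 453
  Σ(formed) = 2702 kJ
ΔH = Σ(broken) − Σ(formed) = 2782 − 2702 = +80 kJ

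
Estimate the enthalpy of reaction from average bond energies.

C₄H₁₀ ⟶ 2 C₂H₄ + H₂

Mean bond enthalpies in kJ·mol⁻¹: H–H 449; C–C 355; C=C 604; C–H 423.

Bonds broken (reactants):
  C–C: 3 × 355 = 1065
  C–H: 10 × 423 = 4230
  Σ(broken) = 5295 kJ
Bonds formed (products):
  C–H: 8 × 423 = 3384
  C=C: 2 × 604 = 1208
  H–H: 1 × 449 = 449
  Σ(formed) = 5041 kJ
ΔH = Σ(broken) − Σ(formed) = 5295 − 5041 = +254 kJ

ΔH ≈ +254 kJ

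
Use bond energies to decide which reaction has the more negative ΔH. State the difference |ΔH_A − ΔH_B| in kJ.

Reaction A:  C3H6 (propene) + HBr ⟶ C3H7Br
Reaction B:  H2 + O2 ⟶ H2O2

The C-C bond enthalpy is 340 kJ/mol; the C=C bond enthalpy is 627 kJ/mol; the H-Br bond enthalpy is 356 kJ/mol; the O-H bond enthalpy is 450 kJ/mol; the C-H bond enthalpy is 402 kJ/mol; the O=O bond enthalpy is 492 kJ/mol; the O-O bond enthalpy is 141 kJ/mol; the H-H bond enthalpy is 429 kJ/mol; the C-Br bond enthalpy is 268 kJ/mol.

Reaction A:
  Bonds broken (reactants):
    C-C: 1 × 340 = 340
    C-H: 6 × 402 = 2412
    C=C: 1 × 627 = 627
    H-Br: 1 × 356 = 356
    Σ(broken) = 3735 kJ
  Bonds formed (products):
    C-Br: 1 × 268 = 268
    C-C: 2 × 340 = 680
    C-H: 7 × 402 = 2814
    Σ(formed) = 3762 kJ
  ΔH_A = 3735 − 3762 = −27 kJ
Reaction B:
  Bonds broken (reactants):
    H-H: 1 × 429 = 429
    O=O: 1 × 492 = 492
    Σ(broken) = 921 kJ
  Bonds formed (products):
    O-H: 2 × 450 = 900
    O-O: 1 × 141 = 141
    Σ(formed) = 1041 kJ
  ΔH_B = 921 − 1041 = −120 kJ
ΔH_A − ΔH_B = +93 kJ, so reaction B has the more negative ΔH; |ΔH_A − ΔH_B| = 93 kJ.

Reaction B, by 93 kJ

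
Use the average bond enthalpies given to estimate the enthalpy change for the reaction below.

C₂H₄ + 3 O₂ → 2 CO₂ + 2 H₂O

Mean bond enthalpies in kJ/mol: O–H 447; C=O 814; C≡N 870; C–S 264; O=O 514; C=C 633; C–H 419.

ΔH ≈ −1193 kJ

Bonds broken (reactants):
  C–H: 4 × 419 = 1676
  C=C: 1 × 633 = 633
  O=O: 3 × 514 = 1542
  Σ(broken) = 3851 kJ
Bonds formed (products):
  C=O: 4 × 814 = 3256
  O–H: 4 × 447 = 1788
  Σ(formed) = 5044 kJ
ΔH = Σ(broken) − Σ(formed) = 3851 − 5044 = −1193 kJ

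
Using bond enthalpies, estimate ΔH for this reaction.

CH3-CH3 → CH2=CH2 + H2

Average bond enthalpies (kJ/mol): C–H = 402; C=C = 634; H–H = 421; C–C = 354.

Bonds broken (reactants):
  C–C: 1 × 354 = 354
  C–H: 6 × 402 = 2412
  Σ(broken) = 2766 kJ
Bonds formed (products):
  C–H: 4 × 402 = 1608
  C=C: 1 × 634 = 634
  H–H: 1 × 421 = 421
  Σ(formed) = 2663 kJ
ΔH = Σ(broken) − Σ(formed) = 2766 − 2663 = +103 kJ

ΔH ≈ +103 kJ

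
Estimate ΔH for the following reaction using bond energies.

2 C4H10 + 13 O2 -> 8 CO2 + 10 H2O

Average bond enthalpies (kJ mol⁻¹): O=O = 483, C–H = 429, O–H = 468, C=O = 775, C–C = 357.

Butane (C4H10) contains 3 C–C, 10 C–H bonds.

Bonds broken (reactants):
  C–C: 6 × 357 = 2142
  C–H: 20 × 429 = 8580
  O=O: 13 × 483 = 6279
  Σ(broken) = 17001 kJ
Bonds formed (products):
  C=O: 16 × 775 = 12400
  O–H: 20 × 468 = 9360
  Σ(formed) = 21760 kJ
ΔH = Σ(broken) − Σ(formed) = 17001 − 21760 = −4759 kJ

ΔH ≈ −4759 kJ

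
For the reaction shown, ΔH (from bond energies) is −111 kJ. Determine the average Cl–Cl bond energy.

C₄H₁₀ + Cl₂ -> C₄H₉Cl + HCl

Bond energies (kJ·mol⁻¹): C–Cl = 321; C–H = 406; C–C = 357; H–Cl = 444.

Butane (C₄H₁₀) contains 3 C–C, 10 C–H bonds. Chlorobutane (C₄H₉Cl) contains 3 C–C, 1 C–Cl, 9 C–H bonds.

D(Cl–Cl) ≈ 248 kJ/mol

Let D be the Cl–Cl bond energy.
Σ(broken) = 3×357 + 10×406 + 1×D = 5131 + D
Σ(formed) = 3×357 + 1×321 + 9×406 + 1×444 = 5490
ΔH = Σ(broken) − Σ(formed) = (5131 + D) − (5490) = −359 + D
Setting this equal to −111 kJ gives D = 248 kJ/mol.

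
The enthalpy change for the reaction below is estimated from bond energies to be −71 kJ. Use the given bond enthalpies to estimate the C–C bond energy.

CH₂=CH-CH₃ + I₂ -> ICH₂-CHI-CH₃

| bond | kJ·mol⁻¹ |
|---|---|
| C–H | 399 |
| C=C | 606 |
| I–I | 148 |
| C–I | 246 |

D(C–C) ≈ 333 kJ/mol

Let D be the C–C bond energy.
Σ(broken) = 1×D + 6×399 + 1×606 + 1×148 = 3148 + D
Σ(formed) = 2×D + 6×399 + 2×246 = 2886 + 2D
ΔH = Σ(broken) − Σ(formed) = (3148 + D) − (2886 + 2D) = +262 − D
Setting this equal to −71 kJ gives D = 333 kJ/mol.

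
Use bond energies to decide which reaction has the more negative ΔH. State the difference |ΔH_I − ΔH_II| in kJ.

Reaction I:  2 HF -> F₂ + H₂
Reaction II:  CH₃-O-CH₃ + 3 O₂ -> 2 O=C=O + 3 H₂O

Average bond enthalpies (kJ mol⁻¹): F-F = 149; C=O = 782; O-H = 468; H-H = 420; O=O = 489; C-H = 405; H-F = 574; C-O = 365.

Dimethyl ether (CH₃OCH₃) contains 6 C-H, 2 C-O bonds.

Reaction II, by 1888 kJ

Reaction I:
  Bonds broken (reactants):
    H-F: 2 × 574 = 1148
    Σ(broken) = 1148 kJ
  Bonds formed (products):
    F-F: 1 × 149 = 149
    H-H: 1 × 420 = 420
    Σ(formed) = 569 kJ
  ΔH_I = 1148 − 569 = +579 kJ
Reaction II:
  Bonds broken (reactants):
    C-H: 6 × 405 = 2430
    C-O: 2 × 365 = 730
    O=O: 3 × 489 = 1467
    Σ(broken) = 4627 kJ
  Bonds formed (products):
    C=O: 4 × 782 = 3128
    O-H: 6 × 468 = 2808
    Σ(formed) = 5936 kJ
  ΔH_II = 4627 − 5936 = −1309 kJ
ΔH_I − ΔH_II = +1888 kJ, so reaction II has the more negative ΔH; |ΔH_I − ΔH_II| = 1888 kJ.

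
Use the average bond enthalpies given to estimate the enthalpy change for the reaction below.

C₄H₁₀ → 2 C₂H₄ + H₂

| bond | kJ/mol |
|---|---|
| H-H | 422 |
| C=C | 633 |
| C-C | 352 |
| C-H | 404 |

ΔH ≈ +176 kJ

Bonds broken (reactants):
  C-C: 3 × 352 = 1056
  C-H: 10 × 404 = 4040
  Σ(broken) = 5096 kJ
Bonds formed (products):
  C-H: 8 × 404 = 3232
  C=C: 2 × 633 = 1266
  H-H: 1 × 422 = 422
  Σ(formed) = 4920 kJ
ΔH = Σ(broken) − Σ(formed) = 5096 − 4920 = +176 kJ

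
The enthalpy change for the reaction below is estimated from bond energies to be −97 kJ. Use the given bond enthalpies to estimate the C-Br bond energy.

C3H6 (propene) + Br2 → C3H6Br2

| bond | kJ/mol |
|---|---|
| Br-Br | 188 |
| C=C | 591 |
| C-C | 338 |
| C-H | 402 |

D(C-Br) ≈ 269 kJ/mol

Let D be the C-Br bond energy.
Σ(broken) = 1×188 + 1×338 + 6×402 + 1×591 = 3529
Σ(formed) = 2×D + 2×338 + 6×402 = 3088 + 2D
ΔH = Σ(broken) − Σ(formed) = (3529) − (3088 + 2D) = +441 − 2D
Setting this equal to −97 kJ gives 2D = 538, so D = 269 kJ/mol.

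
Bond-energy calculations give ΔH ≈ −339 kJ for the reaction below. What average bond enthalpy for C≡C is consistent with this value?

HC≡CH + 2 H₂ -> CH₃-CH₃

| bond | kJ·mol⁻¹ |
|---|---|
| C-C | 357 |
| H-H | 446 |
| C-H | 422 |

Let D be the C≡C bond energy.
Σ(broken) = 1×D + 2×422 + 2×446 = 1736 + D
Σ(formed) = 1×357 + 6×422 = 2889
ΔH = Σ(broken) − Σ(formed) = (1736 + D) − (2889) = −1153 + D
Setting this equal to −339 kJ gives D = 814 kJ/mol.

D(C≡C) ≈ 814 kJ/mol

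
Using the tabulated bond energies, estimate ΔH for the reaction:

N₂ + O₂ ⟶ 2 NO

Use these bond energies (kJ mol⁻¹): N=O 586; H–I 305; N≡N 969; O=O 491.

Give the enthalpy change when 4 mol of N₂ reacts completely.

Bonds broken (reactants):
  N≡N: 1 × 969 = 969
  O=O: 1 × 491 = 491
  Σ(broken) = 1460 kJ
Bonds formed (products):
  N=O: 2 × 586 = 1172
  Σ(formed) = 1172 kJ
ΔH = Σ(broken) − Σ(formed) = 1460 − 1172 = +288 kJ
For 4× the reaction as written: 4 × (+288) = +1152 kJ

ΔH = +1152 kJ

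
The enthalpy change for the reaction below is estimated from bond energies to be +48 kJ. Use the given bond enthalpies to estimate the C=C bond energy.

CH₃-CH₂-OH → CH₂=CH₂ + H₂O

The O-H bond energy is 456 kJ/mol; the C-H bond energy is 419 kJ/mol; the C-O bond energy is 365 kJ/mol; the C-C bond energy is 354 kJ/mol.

Let D be the C=C bond energy.
Σ(broken) = 1×354 + 5×419 + 1×365 + 1×456 = 3270
Σ(formed) = 4×419 + 1×D + 2×456 = 2588 + D
ΔH = Σ(broken) − Σ(formed) = (3270) − (2588 + D) = +682 − D
Setting this equal to +48 kJ gives D = 634 kJ/mol.

D(C=C) ≈ 634 kJ/mol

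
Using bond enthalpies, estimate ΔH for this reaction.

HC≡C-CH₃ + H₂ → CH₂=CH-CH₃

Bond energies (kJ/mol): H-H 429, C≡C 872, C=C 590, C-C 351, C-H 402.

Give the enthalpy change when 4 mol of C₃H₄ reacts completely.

Bonds broken (reactants):
  C≡C: 1 × 872 = 872
  C-C: 1 × 351 = 351
  C-H: 4 × 402 = 1608
  H-H: 1 × 429 = 429
  Σ(broken) = 3260 kJ
Bonds formed (products):
  C-C: 1 × 351 = 351
  C-H: 6 × 402 = 2412
  C=C: 1 × 590 = 590
  Σ(formed) = 3353 kJ
ΔH = Σ(broken) − Σ(formed) = 3260 − 3353 = −93 kJ
For 4× the reaction as written: 4 × (−93) = −372 kJ

ΔH = −372 kJ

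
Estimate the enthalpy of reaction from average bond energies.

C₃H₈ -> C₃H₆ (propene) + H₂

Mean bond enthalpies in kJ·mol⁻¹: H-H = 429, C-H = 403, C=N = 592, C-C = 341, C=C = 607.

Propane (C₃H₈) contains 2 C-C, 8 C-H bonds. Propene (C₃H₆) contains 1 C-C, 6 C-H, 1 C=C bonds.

ΔH ≈ +111 kJ

Bonds broken (reactants):
  C-C: 2 × 341 = 682
  C-H: 8 × 403 = 3224
  Σ(broken) = 3906 kJ
Bonds formed (products):
  C-C: 1 × 341 = 341
  C-H: 6 × 403 = 2418
  C=C: 1 × 607 = 607
  H-H: 1 × 429 = 429
  Σ(formed) = 3795 kJ
ΔH = Σ(broken) − Σ(formed) = 3906 − 3795 = +111 kJ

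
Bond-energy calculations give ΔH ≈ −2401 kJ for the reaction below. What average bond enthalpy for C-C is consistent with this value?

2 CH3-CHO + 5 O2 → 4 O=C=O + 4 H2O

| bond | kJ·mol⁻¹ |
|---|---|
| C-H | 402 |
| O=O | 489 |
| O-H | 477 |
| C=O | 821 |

D(C-C) ≈ 340 kJ/mol

Let D be the C-C bond energy.
Σ(broken) = 2×D + 8×402 + 2×821 + 5×489 = 7303 + 2D
Σ(formed) = 8×821 + 8×477 = 10384
ΔH = Σ(broken) − Σ(formed) = (7303 + 2D) − (10384) = −3081 + 2D
Setting this equal to −2401 kJ gives 2D = 680, so D = 340 kJ/mol.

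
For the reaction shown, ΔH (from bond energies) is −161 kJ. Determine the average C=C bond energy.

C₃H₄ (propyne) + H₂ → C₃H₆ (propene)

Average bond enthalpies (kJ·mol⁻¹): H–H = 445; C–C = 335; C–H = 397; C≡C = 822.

Let D be the C=C bond energy.
Σ(broken) = 1×822 + 1×335 + 4×397 + 1×445 = 3190
Σ(formed) = 1×335 + 6×397 + 1×D = 2717 + D
ΔH = Σ(broken) − Σ(formed) = (3190) − (2717 + D) = +473 − D
Setting this equal to −161 kJ gives D = 634 kJ/mol.

D(C=C) ≈ 634 kJ/mol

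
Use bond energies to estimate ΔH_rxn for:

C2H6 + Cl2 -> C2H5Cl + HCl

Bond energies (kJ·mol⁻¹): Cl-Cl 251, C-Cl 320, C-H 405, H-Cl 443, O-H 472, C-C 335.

ΔH ≈ −107 kJ

Bonds broken (reactants):
  C-C: 1 × 335 = 335
  C-H: 6 × 405 = 2430
  Cl-Cl: 1 × 251 = 251
  Σ(broken) = 3016 kJ
Bonds formed (products):
  C-C: 1 × 335 = 335
  C-Cl: 1 × 320 = 320
  C-H: 5 × 405 = 2025
  H-Cl: 1 × 443 = 443
  Σ(formed) = 3123 kJ
ΔH = Σ(broken) − Σ(formed) = 3016 − 3123 = −107 kJ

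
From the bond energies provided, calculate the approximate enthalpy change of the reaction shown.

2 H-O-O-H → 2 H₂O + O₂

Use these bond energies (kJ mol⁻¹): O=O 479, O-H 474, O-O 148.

Bonds broken (reactants):
  O-H: 4 × 474 = 1896
  O-O: 2 × 148 = 296
  Σ(broken) = 2192 kJ
Bonds formed (products):
  O-H: 4 × 474 = 1896
  O=O: 1 × 479 = 479
  Σ(formed) = 2375 kJ
ΔH = Σ(broken) − Σ(formed) = 2192 − 2375 = −183 kJ

ΔH ≈ −183 kJ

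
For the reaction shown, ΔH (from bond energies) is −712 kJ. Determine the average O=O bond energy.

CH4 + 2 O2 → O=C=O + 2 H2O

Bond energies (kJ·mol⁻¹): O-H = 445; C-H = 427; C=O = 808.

Let D be the O=O bond energy.
Σ(broken) = 4×427 + 2×D = 1708 + 2D
Σ(formed) = 2×808 + 4×445 = 3396
ΔH = Σ(broken) − Σ(formed) = (1708 + 2D) − (3396) = −1688 + 2D
Setting this equal to −712 kJ gives 2D = 976, so D = 488 kJ/mol.

D(O=O) ≈ 488 kJ/mol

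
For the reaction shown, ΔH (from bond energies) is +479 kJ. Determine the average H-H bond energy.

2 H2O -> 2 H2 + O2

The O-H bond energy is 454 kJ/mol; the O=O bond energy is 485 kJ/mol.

Let D be the H-H bond energy.
Σ(broken) = 4×454 = 1816
Σ(formed) = 2×D + 1×485 = 485 + 2D
ΔH = Σ(broken) − Σ(formed) = (1816) − (485 + 2D) = +1331 − 2D
Setting this equal to +479 kJ gives 2D = 852, so D = 426 kJ/mol.

D(H-H) ≈ 426 kJ/mol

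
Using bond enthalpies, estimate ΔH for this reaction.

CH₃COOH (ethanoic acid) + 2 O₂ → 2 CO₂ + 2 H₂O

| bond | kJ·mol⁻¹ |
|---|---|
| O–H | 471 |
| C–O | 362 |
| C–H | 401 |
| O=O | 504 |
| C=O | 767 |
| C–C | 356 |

Bonds broken (reactants):
  C–C: 1 × 356 = 356
  C–H: 3 × 401 = 1203
  C–O: 1 × 362 = 362
  C=O: 1 × 767 = 767
  O–H: 1 × 471 = 471
  O=O: 2 × 504 = 1008
  Σ(broken) = 4167 kJ
Bonds formed (products):
  C=O: 4 × 767 = 3068
  O–H: 4 × 471 = 1884
  Σ(formed) = 4952 kJ
ΔH = Σ(broken) − Σ(formed) = 4167 − 4952 = −785 kJ

ΔH ≈ −785 kJ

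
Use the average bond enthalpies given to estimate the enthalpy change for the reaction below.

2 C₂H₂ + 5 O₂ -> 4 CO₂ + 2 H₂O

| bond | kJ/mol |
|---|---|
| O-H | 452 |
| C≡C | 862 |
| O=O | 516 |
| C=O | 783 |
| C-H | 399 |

ΔH ≈ −2172 kJ

Bonds broken (reactants):
  C≡C: 2 × 862 = 1724
  C-H: 4 × 399 = 1596
  O=O: 5 × 516 = 2580
  Σ(broken) = 5900 kJ
Bonds formed (products):
  C=O: 8 × 783 = 6264
  O-H: 4 × 452 = 1808
  Σ(formed) = 8072 kJ
ΔH = Σ(broken) − Σ(formed) = 5900 − 8072 = −2172 kJ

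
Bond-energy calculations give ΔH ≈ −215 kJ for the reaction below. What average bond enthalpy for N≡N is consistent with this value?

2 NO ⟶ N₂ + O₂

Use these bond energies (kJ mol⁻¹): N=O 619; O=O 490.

D(N≡N) ≈ 963 kJ/mol

Let D be the N≡N bond energy.
Σ(broken) = 2×619 = 1238
Σ(formed) = 1×D + 1×490 = 490 + D
ΔH = Σ(broken) − Σ(formed) = (1238) − (490 + D) = +748 − D
Setting this equal to −215 kJ gives D = 963 kJ/mol.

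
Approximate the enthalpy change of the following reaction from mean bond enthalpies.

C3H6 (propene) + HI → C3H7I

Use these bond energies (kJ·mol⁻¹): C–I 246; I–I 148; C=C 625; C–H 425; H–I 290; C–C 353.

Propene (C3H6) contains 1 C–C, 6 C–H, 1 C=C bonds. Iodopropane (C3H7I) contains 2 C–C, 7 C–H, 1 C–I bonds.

Bonds broken (reactants):
  C–C: 1 × 353 = 353
  C–H: 6 × 425 = 2550
  C=C: 1 × 625 = 625
  H–I: 1 × 290 = 290
  Σ(broken) = 3818 kJ
Bonds formed (products):
  C–C: 2 × 353 = 706
  C–H: 7 × 425 = 2975
  C–I: 1 × 246 = 246
  Σ(formed) = 3927 kJ
ΔH = Σ(broken) − Σ(formed) = 3818 − 3927 = −109 kJ

ΔH ≈ −109 kJ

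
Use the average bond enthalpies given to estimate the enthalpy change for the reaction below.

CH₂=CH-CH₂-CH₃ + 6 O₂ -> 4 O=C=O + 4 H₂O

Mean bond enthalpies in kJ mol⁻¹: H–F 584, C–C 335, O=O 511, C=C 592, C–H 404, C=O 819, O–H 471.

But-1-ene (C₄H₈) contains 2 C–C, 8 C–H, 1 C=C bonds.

ΔH ≈ −2760 kJ

Bonds broken (reactants):
  C–C: 2 × 335 = 670
  C–H: 8 × 404 = 3232
  C=C: 1 × 592 = 592
  O=O: 6 × 511 = 3066
  Σ(broken) = 7560 kJ
Bonds formed (products):
  C=O: 8 × 819 = 6552
  O–H: 8 × 471 = 3768
  Σ(formed) = 10320 kJ
ΔH = Σ(broken) − Σ(formed) = 7560 − 10320 = −2760 kJ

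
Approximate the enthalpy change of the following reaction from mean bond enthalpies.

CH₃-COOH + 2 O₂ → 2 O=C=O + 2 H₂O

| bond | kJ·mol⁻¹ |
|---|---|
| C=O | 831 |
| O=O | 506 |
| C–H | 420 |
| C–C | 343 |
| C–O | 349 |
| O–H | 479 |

ΔH ≈ −966 kJ

Bonds broken (reactants):
  C–C: 1 × 343 = 343
  C–H: 3 × 420 = 1260
  C–O: 1 × 349 = 349
  C=O: 1 × 831 = 831
  O–H: 1 × 479 = 479
  O=O: 2 × 506 = 1012
  Σ(broken) = 4274 kJ
Bonds formed (products):
  C=O: 4 × 831 = 3324
  O–H: 4 × 479 = 1916
  Σ(formed) = 5240 kJ
ΔH = Σ(broken) − Σ(formed) = 4274 − 5240 = −966 kJ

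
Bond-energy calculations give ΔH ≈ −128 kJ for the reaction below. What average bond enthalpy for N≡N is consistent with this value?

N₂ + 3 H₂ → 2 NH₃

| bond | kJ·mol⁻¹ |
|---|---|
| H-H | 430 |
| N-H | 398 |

Let D be the N≡N bond energy.
Σ(broken) = 3×430 + 1×D = 1290 + D
Σ(formed) = 6×398 = 2388
ΔH = Σ(broken) − Σ(formed) = (1290 + D) − (2388) = −1098 + D
Setting this equal to −128 kJ gives D = 970 kJ/mol.

D(N≡N) ≈ 970 kJ/mol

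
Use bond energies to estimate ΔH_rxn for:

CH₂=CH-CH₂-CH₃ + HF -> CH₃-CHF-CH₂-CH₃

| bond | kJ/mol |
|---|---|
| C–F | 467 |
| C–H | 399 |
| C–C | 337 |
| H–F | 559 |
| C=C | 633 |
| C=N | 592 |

Bonds broken (reactants):
  C–C: 2 × 337 = 674
  C–H: 8 × 399 = 3192
  C=C: 1 × 633 = 633
  H–F: 1 × 559 = 559
  Σ(broken) = 5058 kJ
Bonds formed (products):
  C–C: 3 × 337 = 1011
  C–F: 1 × 467 = 467
  C–H: 9 × 399 = 3591
  Σ(formed) = 5069 kJ
ΔH = Σ(broken) − Σ(formed) = 5058 − 5069 = −11 kJ

ΔH ≈ −11 kJ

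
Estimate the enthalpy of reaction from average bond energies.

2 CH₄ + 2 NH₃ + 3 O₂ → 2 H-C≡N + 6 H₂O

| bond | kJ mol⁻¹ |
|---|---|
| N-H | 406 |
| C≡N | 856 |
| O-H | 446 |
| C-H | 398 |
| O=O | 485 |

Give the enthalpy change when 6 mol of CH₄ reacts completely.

Bonds broken (reactants):
  C-H: 8 × 398 = 3184
  N-H: 6 × 406 = 2436
  O=O: 3 × 485 = 1455
  Σ(broken) = 7075 kJ
Bonds formed (products):
  C≡N: 2 × 856 = 1712
  C-H: 2 × 398 = 796
  O-H: 12 × 446 = 5352
  Σ(formed) = 7860 kJ
ΔH = Σ(broken) − Σ(formed) = 7075 − 7860 = −785 kJ
For 3× the reaction as written: 3 × (−785) = −2355 kJ

ΔH = −2355 kJ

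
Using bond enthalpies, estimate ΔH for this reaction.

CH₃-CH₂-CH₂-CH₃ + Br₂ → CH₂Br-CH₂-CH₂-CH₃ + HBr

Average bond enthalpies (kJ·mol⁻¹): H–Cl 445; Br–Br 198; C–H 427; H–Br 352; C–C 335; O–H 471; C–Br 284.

Bonds broken (reactants):
  Br–Br: 1 × 198 = 198
  C–C: 3 × 335 = 1005
  C–H: 10 × 427 = 4270
  Σ(broken) = 5473 kJ
Bonds formed (products):
  C–Br: 1 × 284 = 284
  C–C: 3 × 335 = 1005
  C–H: 9 × 427 = 3843
  H–Br: 1 × 352 = 352
  Σ(formed) = 5484 kJ
ΔH = Σ(broken) − Σ(formed) = 5473 − 5484 = −11 kJ

ΔH ≈ −11 kJ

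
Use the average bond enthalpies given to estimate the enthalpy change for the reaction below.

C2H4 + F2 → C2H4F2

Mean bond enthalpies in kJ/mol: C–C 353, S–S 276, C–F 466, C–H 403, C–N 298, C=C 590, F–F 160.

Bonds broken (reactants):
  C–H: 4 × 403 = 1612
  C=C: 1 × 590 = 590
  F–F: 1 × 160 = 160
  Σ(broken) = 2362 kJ
Bonds formed (products):
  C–C: 1 × 353 = 353
  C–F: 2 × 466 = 932
  C–H: 4 × 403 = 1612
  Σ(formed) = 2897 kJ
ΔH = Σ(broken) − Σ(formed) = 2362 − 2897 = −535 kJ

ΔH ≈ −535 kJ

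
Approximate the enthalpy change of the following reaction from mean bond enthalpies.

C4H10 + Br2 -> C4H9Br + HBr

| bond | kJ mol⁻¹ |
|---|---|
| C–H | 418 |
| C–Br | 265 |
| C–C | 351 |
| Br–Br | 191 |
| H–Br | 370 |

Bonds broken (reactants):
  Br–Br: 1 × 191 = 191
  C–C: 3 × 351 = 1053
  C–H: 10 × 418 = 4180
  Σ(broken) = 5424 kJ
Bonds formed (products):
  C–Br: 1 × 265 = 265
  C–C: 3 × 351 = 1053
  C–H: 9 × 418 = 3762
  H–Br: 1 × 370 = 370
  Σ(formed) = 5450 kJ
ΔH = Σ(broken) − Σ(formed) = 5424 − 5450 = −26 kJ

ΔH ≈ −26 kJ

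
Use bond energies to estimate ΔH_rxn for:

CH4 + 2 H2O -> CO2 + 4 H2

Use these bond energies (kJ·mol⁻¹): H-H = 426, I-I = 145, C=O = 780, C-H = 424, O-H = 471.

ΔH ≈ +316 kJ

Bonds broken (reactants):
  C-H: 4 × 424 = 1696
  O-H: 4 × 471 = 1884
  Σ(broken) = 3580 kJ
Bonds formed (products):
  C=O: 2 × 780 = 1560
  H-H: 4 × 426 = 1704
  Σ(formed) = 3264 kJ
ΔH = Σ(broken) − Σ(formed) = 3580 − 3264 = +316 kJ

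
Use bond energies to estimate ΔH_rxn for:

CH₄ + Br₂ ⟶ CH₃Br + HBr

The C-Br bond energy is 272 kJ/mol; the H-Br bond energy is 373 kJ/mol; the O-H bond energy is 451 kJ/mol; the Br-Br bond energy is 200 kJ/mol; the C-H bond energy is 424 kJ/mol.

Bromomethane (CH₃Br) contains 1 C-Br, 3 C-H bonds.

Bonds broken (reactants):
  Br-Br: 1 × 200 = 200
  C-H: 4 × 424 = 1696
  Σ(broken) = 1896 kJ
Bonds formed (products):
  C-Br: 1 × 272 = 272
  C-H: 3 × 424 = 1272
  H-Br: 1 × 373 = 373
  Σ(formed) = 1917 kJ
ΔH = Σ(broken) − Σ(formed) = 1896 − 1917 = −21 kJ

ΔH ≈ −21 kJ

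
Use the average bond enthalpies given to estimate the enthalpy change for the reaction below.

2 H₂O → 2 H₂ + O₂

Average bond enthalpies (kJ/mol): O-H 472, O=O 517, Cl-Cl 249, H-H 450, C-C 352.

ΔH ≈ +471 kJ

Bonds broken (reactants):
  O-H: 4 × 472 = 1888
  Σ(broken) = 1888 kJ
Bonds formed (products):
  H-H: 2 × 450 = 900
  O=O: 1 × 517 = 517
  Σ(formed) = 1417 kJ
ΔH = Σ(broken) − Σ(formed) = 1888 − 1417 = +471 kJ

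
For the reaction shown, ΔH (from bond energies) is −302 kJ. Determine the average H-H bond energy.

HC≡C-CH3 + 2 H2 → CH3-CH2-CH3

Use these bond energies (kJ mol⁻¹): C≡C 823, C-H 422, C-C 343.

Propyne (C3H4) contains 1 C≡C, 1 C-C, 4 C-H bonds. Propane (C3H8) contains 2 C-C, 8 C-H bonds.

D(H-H) ≈ 453 kJ/mol

Let D be the H-H bond energy.
Σ(broken) = 1×823 + 1×343 + 4×422 + 2×D = 2854 + 2D
Σ(formed) = 2×343 + 8×422 = 4062
ΔH = Σ(broken) − Σ(formed) = (2854 + 2D) − (4062) = −1208 + 2D
Setting this equal to −302 kJ gives 2D = 906, so D = 453 kJ/mol.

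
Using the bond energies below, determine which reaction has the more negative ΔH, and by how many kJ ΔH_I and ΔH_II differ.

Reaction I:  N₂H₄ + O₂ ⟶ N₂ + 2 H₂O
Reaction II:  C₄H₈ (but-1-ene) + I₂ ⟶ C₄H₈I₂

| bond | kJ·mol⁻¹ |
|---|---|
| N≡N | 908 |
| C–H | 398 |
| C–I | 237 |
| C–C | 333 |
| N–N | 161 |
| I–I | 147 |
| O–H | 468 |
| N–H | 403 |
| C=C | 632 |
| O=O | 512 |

Reaction I, by 467 kJ

Reaction I:
  Bonds broken (reactants):
    N–H: 4 × 403 = 1612
    N–N: 1 × 161 = 161
    O=O: 1 × 512 = 512
    Σ(broken) = 2285 kJ
  Bonds formed (products):
    N≡N: 1 × 908 = 908
    O–H: 4 × 468 = 1872
    Σ(formed) = 2780 kJ
  ΔH_I = 2285 − 2780 = −495 kJ
Reaction II:
  Bonds broken (reactants):
    C–C: 2 × 333 = 666
    C–H: 8 × 398 = 3184
    C=C: 1 × 632 = 632
    I–I: 1 × 147 = 147
    Σ(broken) = 4629 kJ
  Bonds formed (products):
    C–C: 3 × 333 = 999
    C–H: 8 × 398 = 3184
    C–I: 2 × 237 = 474
    Σ(formed) = 4657 kJ
  ΔH_II = 4629 − 4657 = −28 kJ
ΔH_I − ΔH_II = −467 kJ, so reaction I has the more negative ΔH; |ΔH_I − ΔH_II| = 467 kJ.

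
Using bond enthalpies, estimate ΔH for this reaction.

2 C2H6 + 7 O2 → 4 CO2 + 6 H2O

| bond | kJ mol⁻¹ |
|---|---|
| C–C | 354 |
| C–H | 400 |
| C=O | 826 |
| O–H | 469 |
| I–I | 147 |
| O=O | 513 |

ΔH ≈ −3137 kJ

Bonds broken (reactants):
  C–C: 2 × 354 = 708
  C–H: 12 × 400 = 4800
  O=O: 7 × 513 = 3591
  Σ(broken) = 9099 kJ
Bonds formed (products):
  C=O: 8 × 826 = 6608
  O–H: 12 × 469 = 5628
  Σ(formed) = 12236 kJ
ΔH = Σ(broken) − Σ(formed) = 9099 − 12236 = −3137 kJ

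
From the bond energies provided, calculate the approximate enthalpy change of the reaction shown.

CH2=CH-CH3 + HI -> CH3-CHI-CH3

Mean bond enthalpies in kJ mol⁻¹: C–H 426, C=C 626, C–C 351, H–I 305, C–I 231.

ΔH ≈ −77 kJ

Bonds broken (reactants):
  C–C: 1 × 351 = 351
  C–H: 6 × 426 = 2556
  C=C: 1 × 626 = 626
  H–I: 1 × 305 = 305
  Σ(broken) = 3838 kJ
Bonds formed (products):
  C–C: 2 × 351 = 702
  C–H: 7 × 426 = 2982
  C–I: 1 × 231 = 231
  Σ(formed) = 3915 kJ
ΔH = Σ(broken) − Σ(formed) = 3838 − 3915 = −77 kJ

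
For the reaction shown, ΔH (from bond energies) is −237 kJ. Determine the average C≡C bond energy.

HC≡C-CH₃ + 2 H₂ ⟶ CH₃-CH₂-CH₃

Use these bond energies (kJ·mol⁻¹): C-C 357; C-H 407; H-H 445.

Let D be the C≡C bond energy.
Σ(broken) = 1×D + 1×357 + 4×407 + 2×445 = 2875 + D
Σ(formed) = 2×357 + 8×407 = 3970
ΔH = Σ(broken) − Σ(formed) = (2875 + D) − (3970) = −1095 + D
Setting this equal to −237 kJ gives D = 858 kJ/mol.

D(C≡C) ≈ 858 kJ/mol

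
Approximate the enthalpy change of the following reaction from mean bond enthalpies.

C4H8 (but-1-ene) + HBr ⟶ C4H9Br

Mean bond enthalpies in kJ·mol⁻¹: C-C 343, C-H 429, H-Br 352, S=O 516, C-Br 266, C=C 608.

Bonds broken (reactants):
  C-C: 2 × 343 = 686
  C-H: 8 × 429 = 3432
  C=C: 1 × 608 = 608
  H-Br: 1 × 352 = 352
  Σ(broken) = 5078 kJ
Bonds formed (products):
  C-Br: 1 × 266 = 266
  C-C: 3 × 343 = 1029
  C-H: 9 × 429 = 3861
  Σ(formed) = 5156 kJ
ΔH = Σ(broken) − Σ(formed) = 5078 − 5156 = −78 kJ

ΔH ≈ −78 kJ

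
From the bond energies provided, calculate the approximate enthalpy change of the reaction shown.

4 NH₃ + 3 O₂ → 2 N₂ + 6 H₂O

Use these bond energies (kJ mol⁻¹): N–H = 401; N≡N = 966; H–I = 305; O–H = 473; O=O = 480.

Bonds broken (reactants):
  N–H: 12 × 401 = 4812
  O=O: 3 × 480 = 1440
  Σ(broken) = 6252 kJ
Bonds formed (products):
  N≡N: 2 × 966 = 1932
  O–H: 12 × 473 = 5676
  Σ(formed) = 7608 kJ
ΔH = Σ(broken) − Σ(formed) = 6252 − 7608 = −1356 kJ

ΔH ≈ −1356 kJ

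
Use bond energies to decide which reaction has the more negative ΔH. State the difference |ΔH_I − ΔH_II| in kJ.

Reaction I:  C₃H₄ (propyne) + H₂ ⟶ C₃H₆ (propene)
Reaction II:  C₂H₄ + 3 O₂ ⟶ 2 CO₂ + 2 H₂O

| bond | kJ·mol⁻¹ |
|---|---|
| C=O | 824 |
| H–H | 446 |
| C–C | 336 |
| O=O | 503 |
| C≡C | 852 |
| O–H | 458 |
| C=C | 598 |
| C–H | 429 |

Reaction II, by 1147 kJ

Reaction I:
  Bonds broken (reactants):
    C≡C: 1 × 852 = 852
    C–C: 1 × 336 = 336
    C–H: 4 × 429 = 1716
    H–H: 1 × 446 = 446
    Σ(broken) = 3350 kJ
  Bonds formed (products):
    C–C: 1 × 336 = 336
    C–H: 6 × 429 = 2574
    C=C: 1 × 598 = 598
    Σ(formed) = 3508 kJ
  ΔH_I = 3350 − 3508 = −158 kJ
Reaction II:
  Bonds broken (reactants):
    C–H: 4 × 429 = 1716
    C=C: 1 × 598 = 598
    O=O: 3 × 503 = 1509
    Σ(broken) = 3823 kJ
  Bonds formed (products):
    C=O: 4 × 824 = 3296
    O–H: 4 × 458 = 1832
    Σ(formed) = 5128 kJ
  ΔH_II = 3823 − 5128 = −1305 kJ
ΔH_I − ΔH_II = +1147 kJ, so reaction II has the more negative ΔH; |ΔH_I − ΔH_II| = 1147 kJ.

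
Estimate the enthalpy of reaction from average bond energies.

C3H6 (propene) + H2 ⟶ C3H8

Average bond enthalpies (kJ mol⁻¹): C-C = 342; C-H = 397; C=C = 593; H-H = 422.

ΔH ≈ −121 kJ

Bonds broken (reactants):
  C-C: 1 × 342 = 342
  C-H: 6 × 397 = 2382
  C=C: 1 × 593 = 593
  H-H: 1 × 422 = 422
  Σ(broken) = 3739 kJ
Bonds formed (products):
  C-C: 2 × 342 = 684
  C-H: 8 × 397 = 3176
  Σ(formed) = 3860 kJ
ΔH = Σ(broken) − Σ(formed) = 3739 − 3860 = −121 kJ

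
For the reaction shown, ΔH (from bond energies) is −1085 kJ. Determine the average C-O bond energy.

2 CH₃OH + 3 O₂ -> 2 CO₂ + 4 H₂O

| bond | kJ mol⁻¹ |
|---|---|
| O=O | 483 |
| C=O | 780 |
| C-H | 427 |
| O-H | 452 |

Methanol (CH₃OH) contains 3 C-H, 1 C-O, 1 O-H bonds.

D(C-O) ≈ 368 kJ/mol

Let D be the C-O bond energy.
Σ(broken) = 6×427 + 2×D + 2×452 + 3×483 = 4915 + 2D
Σ(formed) = 4×780 + 8×452 = 6736
ΔH = Σ(broken) − Σ(formed) = (4915 + 2D) − (6736) = −1821 + 2D
Setting this equal to −1085 kJ gives 2D = 736, so D = 368 kJ/mol.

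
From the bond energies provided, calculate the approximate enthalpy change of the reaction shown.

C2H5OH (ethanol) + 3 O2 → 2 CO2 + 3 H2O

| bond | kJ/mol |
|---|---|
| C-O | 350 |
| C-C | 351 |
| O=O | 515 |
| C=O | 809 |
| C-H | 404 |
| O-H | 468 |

ΔH ≈ −1310 kJ

Bonds broken (reactants):
  C-C: 1 × 351 = 351
  C-H: 5 × 404 = 2020
  C-O: 1 × 350 = 350
  O-H: 1 × 468 = 468
  O=O: 3 × 515 = 1545
  Σ(broken) = 4734 kJ
Bonds formed (products):
  C=O: 4 × 809 = 3236
  O-H: 6 × 468 = 2808
  Σ(formed) = 6044 kJ
ΔH = Σ(broken) − Σ(formed) = 4734 − 6044 = −1310 kJ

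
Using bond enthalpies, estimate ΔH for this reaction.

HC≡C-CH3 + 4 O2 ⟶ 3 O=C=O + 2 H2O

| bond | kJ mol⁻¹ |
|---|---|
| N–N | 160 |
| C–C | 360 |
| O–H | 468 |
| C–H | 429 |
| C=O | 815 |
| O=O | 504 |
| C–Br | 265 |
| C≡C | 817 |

Bonds broken (reactants):
  C≡C: 1 × 817 = 817
  C–C: 1 × 360 = 360
  C–H: 4 × 429 = 1716
  O=O: 4 × 504 = 2016
  Σ(broken) = 4909 kJ
Bonds formed (products):
  C=O: 6 × 815 = 4890
  O–H: 4 × 468 = 1872
  Σ(formed) = 6762 kJ
ΔH = Σ(broken) − Σ(formed) = 4909 − 6762 = −1853 kJ

ΔH ≈ −1853 kJ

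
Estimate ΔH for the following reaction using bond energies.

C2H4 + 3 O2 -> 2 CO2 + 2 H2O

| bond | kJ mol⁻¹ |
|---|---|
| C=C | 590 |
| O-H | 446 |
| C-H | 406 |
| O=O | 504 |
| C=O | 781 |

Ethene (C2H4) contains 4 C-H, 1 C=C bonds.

Bonds broken (reactants):
  C-H: 4 × 406 = 1624
  C=C: 1 × 590 = 590
  O=O: 3 × 504 = 1512
  Σ(broken) = 3726 kJ
Bonds formed (products):
  C=O: 4 × 781 = 3124
  O-H: 4 × 446 = 1784
  Σ(formed) = 4908 kJ
ΔH = Σ(broken) − Σ(formed) = 3726 − 4908 = −1182 kJ

ΔH ≈ −1182 kJ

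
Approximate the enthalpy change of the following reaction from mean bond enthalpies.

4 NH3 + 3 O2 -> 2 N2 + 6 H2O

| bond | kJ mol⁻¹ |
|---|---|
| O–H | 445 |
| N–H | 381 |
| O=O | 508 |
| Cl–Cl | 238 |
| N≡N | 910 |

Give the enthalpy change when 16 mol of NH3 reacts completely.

ΔH = −4256 kJ

Bonds broken (reactants):
  N–H: 12 × 381 = 4572
  O=O: 3 × 508 = 1524
  Σ(broken) = 6096 kJ
Bonds formed (products):
  N≡N: 2 × 910 = 1820
  O–H: 12 × 445 = 5340
  Σ(formed) = 7160 kJ
ΔH = Σ(broken) − Σ(formed) = 6096 − 7160 = −1064 kJ
For 4× the reaction as written: 4 × (−1064) = −4256 kJ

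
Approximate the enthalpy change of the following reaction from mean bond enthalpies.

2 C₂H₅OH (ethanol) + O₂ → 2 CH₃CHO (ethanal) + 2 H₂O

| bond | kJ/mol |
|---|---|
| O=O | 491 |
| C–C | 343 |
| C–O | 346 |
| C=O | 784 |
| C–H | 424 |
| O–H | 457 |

Bonds broken (reactants):
  C–C: 2 × 343 = 686
  C–H: 10 × 424 = 4240
  C–O: 2 × 346 = 692
  O–H: 2 × 457 = 914
  O=O: 1 × 491 = 491
  Σ(broken) = 7023 kJ
Bonds formed (products):
  C–C: 2 × 343 = 686
  C–H: 8 × 424 = 3392
  C=O: 2 × 784 = 1568
  O–H: 4 × 457 = 1828
  Σ(formed) = 7474 kJ
ΔH = Σ(broken) − Σ(formed) = 7023 − 7474 = −451 kJ

ΔH ≈ −451 kJ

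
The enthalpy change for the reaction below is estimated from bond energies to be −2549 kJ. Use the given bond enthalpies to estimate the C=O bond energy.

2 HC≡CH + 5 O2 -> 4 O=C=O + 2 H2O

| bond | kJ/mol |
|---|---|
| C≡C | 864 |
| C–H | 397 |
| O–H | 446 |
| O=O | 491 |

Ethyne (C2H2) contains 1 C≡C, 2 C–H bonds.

D(C=O) ≈ 817 kJ/mol

Let D be the C=O bond energy.
Σ(broken) = 2×864 + 4×397 + 5×491 = 5771
Σ(formed) = 8×D + 4×446 = 1784 + 8D
ΔH = Σ(broken) − Σ(formed) = (5771) − (1784 + 8D) = +3987 − 8D
Setting this equal to −2549 kJ gives 8D = 6536, so D = 817 kJ/mol.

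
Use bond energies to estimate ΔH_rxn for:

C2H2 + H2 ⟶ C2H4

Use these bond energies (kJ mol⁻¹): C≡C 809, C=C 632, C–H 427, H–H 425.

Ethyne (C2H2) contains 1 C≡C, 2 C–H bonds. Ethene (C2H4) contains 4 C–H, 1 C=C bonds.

ΔH ≈ −252 kJ

Bonds broken (reactants):
  C≡C: 1 × 809 = 809
  C–H: 2 × 427 = 854
  H–H: 1 × 425 = 425
  Σ(broken) = 2088 kJ
Bonds formed (products):
  C–H: 4 × 427 = 1708
  C=C: 1 × 632 = 632
  Σ(formed) = 2340 kJ
ΔH = Σ(broken) − Σ(formed) = 2088 − 2340 = −252 kJ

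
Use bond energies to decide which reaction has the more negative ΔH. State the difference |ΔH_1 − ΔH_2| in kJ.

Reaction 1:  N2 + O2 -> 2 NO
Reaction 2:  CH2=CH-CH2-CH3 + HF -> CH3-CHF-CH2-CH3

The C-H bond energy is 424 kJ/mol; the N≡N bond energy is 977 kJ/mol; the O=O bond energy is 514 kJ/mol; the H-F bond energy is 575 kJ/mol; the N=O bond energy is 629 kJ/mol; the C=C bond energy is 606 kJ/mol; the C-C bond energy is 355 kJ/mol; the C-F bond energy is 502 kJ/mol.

Reaction 1:
  Bonds broken (reactants):
    N≡N: 1 × 977 = 977
    O=O: 1 × 514 = 514
    Σ(broken) = 1491 kJ
  Bonds formed (products):
    N=O: 2 × 629 = 1258
    Σ(formed) = 1258 kJ
  ΔH_1 = 1491 − 1258 = +233 kJ
Reaction 2:
  Bonds broken (reactants):
    C-C: 2 × 355 = 710
    C-H: 8 × 424 = 3392
    C=C: 1 × 606 = 606
    H-F: 1 × 575 = 575
    Σ(broken) = 5283 kJ
  Bonds formed (products):
    C-C: 3 × 355 = 1065
    C-F: 1 × 502 = 502
    C-H: 9 × 424 = 3816
    Σ(formed) = 5383 kJ
  ΔH_2 = 5283 − 5383 = −100 kJ
ΔH_1 − ΔH_2 = +333 kJ, so reaction 2 has the more negative ΔH; |ΔH_1 − ΔH_2| = 333 kJ.

Reaction 2, by 333 kJ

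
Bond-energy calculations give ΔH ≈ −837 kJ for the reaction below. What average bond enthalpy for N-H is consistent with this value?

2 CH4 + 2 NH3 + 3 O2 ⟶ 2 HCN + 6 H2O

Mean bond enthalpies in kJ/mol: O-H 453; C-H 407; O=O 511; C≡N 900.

D(N-H) ≈ 404 kJ/mol

Let D be the N-H bond energy.
Σ(broken) = 8×407 + 6×D + 3×511 = 4789 + 6D
Σ(formed) = 2×900 + 2×407 + 12×453 = 8050
ΔH = Σ(broken) − Σ(formed) = (4789 + 6D) − (8050) = −3261 + 6D
Setting this equal to −837 kJ gives 6D = 2424, so D = 404 kJ/mol.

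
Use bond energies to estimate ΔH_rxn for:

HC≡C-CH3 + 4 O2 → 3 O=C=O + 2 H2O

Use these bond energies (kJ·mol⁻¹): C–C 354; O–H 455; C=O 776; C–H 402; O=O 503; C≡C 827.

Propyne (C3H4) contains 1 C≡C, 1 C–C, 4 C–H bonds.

Bonds broken (reactants):
  C≡C: 1 × 827 = 827
  C–C: 1 × 354 = 354
  C–H: 4 × 402 = 1608
  O=O: 4 × 503 = 2012
  Σ(broken) = 4801 kJ
Bonds formed (products):
  C=O: 6 × 776 = 4656
  O–H: 4 × 455 = 1820
  Σ(formed) = 6476 kJ
ΔH = Σ(broken) − Σ(formed) = 4801 − 6476 = −1675 kJ

ΔH ≈ −1675 kJ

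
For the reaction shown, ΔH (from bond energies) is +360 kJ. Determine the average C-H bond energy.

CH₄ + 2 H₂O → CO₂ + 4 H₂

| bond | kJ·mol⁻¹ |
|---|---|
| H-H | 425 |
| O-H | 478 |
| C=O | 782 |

Let D be the C-H bond energy.
Σ(broken) = 4×D + 4×478 = 1912 + 4D
Σ(formed) = 2×782 + 4×425 = 3264
ΔH = Σ(broken) − Σ(formed) = (1912 + 4D) − (3264) = −1352 + 4D
Setting this equal to +360 kJ gives 4D = 1712, so D = 428 kJ/mol.

D(C-H) ≈ 428 kJ/mol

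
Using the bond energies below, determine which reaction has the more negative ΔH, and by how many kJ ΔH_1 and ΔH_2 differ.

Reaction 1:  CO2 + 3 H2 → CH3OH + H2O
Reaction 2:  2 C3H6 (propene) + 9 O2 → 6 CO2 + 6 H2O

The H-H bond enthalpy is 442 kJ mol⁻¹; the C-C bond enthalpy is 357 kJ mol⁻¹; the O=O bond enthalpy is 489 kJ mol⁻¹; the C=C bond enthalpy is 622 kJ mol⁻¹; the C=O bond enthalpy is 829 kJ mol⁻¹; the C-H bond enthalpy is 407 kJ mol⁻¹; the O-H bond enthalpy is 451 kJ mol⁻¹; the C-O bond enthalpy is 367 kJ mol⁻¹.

Reaction 1:
  Bonds broken (reactants):
    C=O: 2 × 829 = 1658
    H-H: 3 × 442 = 1326
    Σ(broken) = 2984 kJ
  Bonds formed (products):
    C-H: 3 × 407 = 1221
    C-O: 1 × 367 = 367
    O-H: 3 × 451 = 1353
    Σ(formed) = 2941 kJ
  ΔH_1 = 2984 − 2941 = +43 kJ
Reaction 2:
  Bonds broken (reactants):
    C-C: 2 × 357 = 714
    C-H: 12 × 407 = 4884
    C=C: 2 × 622 = 1244
    O=O: 9 × 489 = 4401
    Σ(broken) = 11243 kJ
  Bonds formed (products):
    C=O: 12 × 829 = 9948
    O-H: 12 × 451 = 5412
    Σ(formed) = 15360 kJ
  ΔH_2 = 11243 − 15360 = −4117 kJ
ΔH_1 − ΔH_2 = +4160 kJ, so reaction 2 has the more negative ΔH; |ΔH_1 − ΔH_2| = 4160 kJ.

Reaction 2, by 4160 kJ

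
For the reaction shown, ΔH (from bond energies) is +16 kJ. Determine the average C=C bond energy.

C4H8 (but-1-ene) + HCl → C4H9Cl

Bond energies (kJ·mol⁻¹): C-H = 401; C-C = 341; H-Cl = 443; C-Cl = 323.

D(C=C) ≈ 638 kJ/mol

Let D be the C=C bond energy.
Σ(broken) = 2×341 + 8×401 + 1×D + 1×443 = 4333 + D
Σ(formed) = 3×341 + 1×323 + 9×401 = 4955
ΔH = Σ(broken) − Σ(formed) = (4333 + D) − (4955) = −622 + D
Setting this equal to +16 kJ gives D = 638 kJ/mol.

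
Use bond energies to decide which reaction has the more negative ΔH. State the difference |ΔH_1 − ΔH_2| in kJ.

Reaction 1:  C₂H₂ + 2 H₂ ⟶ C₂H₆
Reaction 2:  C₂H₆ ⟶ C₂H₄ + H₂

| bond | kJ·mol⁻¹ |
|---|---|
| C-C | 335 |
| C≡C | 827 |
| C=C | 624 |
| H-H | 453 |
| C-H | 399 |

Reaction 1, by 254 kJ

Reaction 1:
  Bonds broken (reactants):
    C≡C: 1 × 827 = 827
    C-H: 2 × 399 = 798
    H-H: 2 × 453 = 906
    Σ(broken) = 2531 kJ
  Bonds formed (products):
    C-C: 1 × 335 = 335
    C-H: 6 × 399 = 2394
    Σ(formed) = 2729 kJ
  ΔH_1 = 2531 − 2729 = −198 kJ
Reaction 2:
  Bonds broken (reactants):
    C-C: 1 × 335 = 335
    C-H: 6 × 399 = 2394
    Σ(broken) = 2729 kJ
  Bonds formed (products):
    C-H: 4 × 399 = 1596
    C=C: 1 × 624 = 624
    H-H: 1 × 453 = 453
    Σ(formed) = 2673 kJ
  ΔH_2 = 2729 − 2673 = +56 kJ
ΔH_1 − ΔH_2 = −254 kJ, so reaction 1 has the more negative ΔH; |ΔH_1 − ΔH_2| = 254 kJ.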